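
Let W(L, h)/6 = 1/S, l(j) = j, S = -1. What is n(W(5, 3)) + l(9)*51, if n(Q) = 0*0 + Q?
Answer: 453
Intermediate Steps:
W(L, h) = -6 (W(L, h) = 6/(-1) = 6*(-1) = -6)
n(Q) = Q (n(Q) = 0 + Q = Q)
n(W(5, 3)) + l(9)*51 = -6 + 9*51 = -6 + 459 = 453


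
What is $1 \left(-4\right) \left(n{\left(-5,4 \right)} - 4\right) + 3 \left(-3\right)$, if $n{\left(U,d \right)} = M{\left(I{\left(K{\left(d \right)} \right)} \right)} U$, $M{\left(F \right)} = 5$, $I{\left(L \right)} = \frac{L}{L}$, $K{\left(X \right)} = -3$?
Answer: $107$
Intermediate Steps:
$I{\left(L \right)} = 1$
$n{\left(U,d \right)} = 5 U$
$1 \left(-4\right) \left(n{\left(-5,4 \right)} - 4\right) + 3 \left(-3\right) = 1 \left(-4\right) \left(5 \left(-5\right) - 4\right) + 3 \left(-3\right) = - 4 \left(-25 - 4\right) - 9 = \left(-4\right) \left(-29\right) - 9 = 116 - 9 = 107$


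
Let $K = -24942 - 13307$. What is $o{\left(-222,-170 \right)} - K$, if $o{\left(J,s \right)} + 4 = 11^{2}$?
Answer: $38366$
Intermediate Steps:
$K = -38249$ ($K = -24942 - 13307 = -38249$)
$o{\left(J,s \right)} = 117$ ($o{\left(J,s \right)} = -4 + 11^{2} = -4 + 121 = 117$)
$o{\left(-222,-170 \right)} - K = 117 - -38249 = 117 + 38249 = 38366$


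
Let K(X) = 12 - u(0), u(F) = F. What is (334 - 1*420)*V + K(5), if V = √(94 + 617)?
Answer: 12 - 258*√79 ≈ -2281.2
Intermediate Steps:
K(X) = 12 (K(X) = 12 - 1*0 = 12 + 0 = 12)
V = 3*√79 (V = √711 = 3*√79 ≈ 26.665)
(334 - 1*420)*V + K(5) = (334 - 1*420)*(3*√79) + 12 = (334 - 420)*(3*√79) + 12 = -258*√79 + 12 = 12 - 258*√79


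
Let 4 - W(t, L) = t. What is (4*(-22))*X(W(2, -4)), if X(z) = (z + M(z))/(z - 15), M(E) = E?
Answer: 352/13 ≈ 27.077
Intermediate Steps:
W(t, L) = 4 - t
X(z) = 2*z/(-15 + z) (X(z) = (z + z)/(z - 15) = (2*z)/(-15 + z) = 2*z/(-15 + z))
(4*(-22))*X(W(2, -4)) = (4*(-22))*(2*(4 - 1*2)/(-15 + (4 - 1*2))) = -176*(4 - 2)/(-15 + (4 - 2)) = -176*2/(-15 + 2) = -176*2/(-13) = -176*2*(-1)/13 = -88*(-4/13) = 352/13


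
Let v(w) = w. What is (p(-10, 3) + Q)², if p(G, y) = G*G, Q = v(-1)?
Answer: 9801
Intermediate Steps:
Q = -1
p(G, y) = G²
(p(-10, 3) + Q)² = ((-10)² - 1)² = (100 - 1)² = 99² = 9801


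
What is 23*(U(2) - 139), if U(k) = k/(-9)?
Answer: -28819/9 ≈ -3202.1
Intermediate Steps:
U(k) = -k/9 (U(k) = k*(-⅑) = -k/9)
23*(U(2) - 139) = 23*(-⅑*2 - 139) = 23*(-2/9 - 139) = 23*(-1253/9) = -28819/9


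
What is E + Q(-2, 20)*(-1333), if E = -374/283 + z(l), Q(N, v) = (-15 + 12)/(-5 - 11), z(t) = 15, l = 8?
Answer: -1069781/4528 ≈ -236.26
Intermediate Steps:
Q(N, v) = 3/16 (Q(N, v) = -3/(-16) = -3*(-1/16) = 3/16)
E = 3871/283 (E = -374/283 + 15 = 3871/283 ≈ 13.678)
E + Q(-2, 20)*(-1333) = 3871/283 + (3/16)*(-1333) = 3871/283 - 3999/16 = -1069781/4528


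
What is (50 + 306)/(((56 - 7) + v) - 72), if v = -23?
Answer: -178/23 ≈ -7.7391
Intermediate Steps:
(50 + 306)/(((56 - 7) + v) - 72) = (50 + 306)/(((56 - 7) - 23) - 72) = 356/((49 - 23) - 72) = 356/(26 - 72) = 356/(-46) = 356*(-1/46) = -178/23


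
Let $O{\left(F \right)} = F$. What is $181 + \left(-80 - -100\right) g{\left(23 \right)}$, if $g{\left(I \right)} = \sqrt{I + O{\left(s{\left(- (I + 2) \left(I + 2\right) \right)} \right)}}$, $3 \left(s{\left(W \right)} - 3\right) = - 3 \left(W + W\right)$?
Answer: $181 + 40 \sqrt{319} \approx 895.42$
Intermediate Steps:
$s{\left(W \right)} = 3 - 2 W$ ($s{\left(W \right)} = 3 + \frac{\left(-3\right) \left(W + W\right)}{3} = 3 + \frac{\left(-3\right) 2 W}{3} = 3 + \frac{\left(-6\right) W}{3} = 3 - 2 W$)
$g{\left(I \right)} = \sqrt{3 + I - 2 \left(-2 - I\right) \left(2 + I\right)}$ ($g{\left(I \right)} = \sqrt{I - \left(-3 + 2 - (I + 2) \left(I + 2\right)\right)} = \sqrt{I - \left(-3 + 2 - (2 + I) \left(2 + I\right)\right)} = \sqrt{I - \left(-3 + 2 \left(-2 - I\right) \left(2 + I\right)\right)} = \sqrt{3 + I - 2 \left(-2 - I\right) \left(2 + I\right)}$)
$181 + \left(-80 - -100\right) g{\left(23 \right)} = 181 + \left(-80 - -100\right) \sqrt{11 + 2 \cdot 23^{2} + 9 \cdot 23} = 181 + \left(-80 + 100\right) \sqrt{11 + 2 \cdot 529 + 207} = 181 + 20 \sqrt{11 + 1058 + 207} = 181 + 20 \sqrt{1276} = 181 + 20 \cdot 2 \sqrt{319} = 181 + 40 \sqrt{319}$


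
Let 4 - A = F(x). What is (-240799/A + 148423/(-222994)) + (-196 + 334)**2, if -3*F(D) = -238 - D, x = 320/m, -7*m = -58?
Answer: 3104969594157/142604663 ≈ 21773.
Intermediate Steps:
m = 58/7 (m = -1/7*(-58) = 58/7 ≈ 8.2857)
x = 1120/29 (x = 320/(58/7) = 320*(7/58) = 1120/29 ≈ 38.621)
F(D) = 238/3 + D/3 (F(D) = -(-238 - D)/3 = 238/3 + D/3)
A = -2558/29 (A = 4 - (238/3 + (1/3)*(1120/29)) = 4 - (238/3 + 1120/87) = 4 - 1*2674/29 = 4 - 2674/29 = -2558/29 ≈ -88.207)
(-240799/A + 148423/(-222994)) + (-196 + 334)**2 = (-240799/(-2558/29) + 148423/(-222994)) + (-196 + 334)**2 = (-240799*(-29/2558) + 148423*(-1/222994)) + 138**2 = (6983171/2558 - 148423/222994) + 19044 = 389206391985/142604663 + 19044 = 3104969594157/142604663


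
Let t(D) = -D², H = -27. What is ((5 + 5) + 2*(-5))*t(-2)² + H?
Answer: -27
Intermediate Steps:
((5 + 5) + 2*(-5))*t(-2)² + H = ((5 + 5) + 2*(-5))*(-1*(-2)²)² - 27 = (10 - 10)*(-1*4)² - 27 = 0*(-4)² - 27 = 0*16 - 27 = 0 - 27 = -27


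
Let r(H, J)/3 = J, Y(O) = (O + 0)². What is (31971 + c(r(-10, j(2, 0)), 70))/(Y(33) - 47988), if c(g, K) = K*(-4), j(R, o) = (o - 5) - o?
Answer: -31691/46899 ≈ -0.67573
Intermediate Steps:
j(R, o) = -5 (j(R, o) = (-5 + o) - o = -5)
Y(O) = O²
r(H, J) = 3*J
c(g, K) = -4*K
(31971 + c(r(-10, j(2, 0)), 70))/(Y(33) - 47988) = (31971 - 4*70)/(33² - 47988) = (31971 - 280)/(1089 - 47988) = 31691/(-46899) = 31691*(-1/46899) = -31691/46899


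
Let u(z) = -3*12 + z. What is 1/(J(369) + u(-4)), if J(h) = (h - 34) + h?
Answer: 1/664 ≈ 0.0015060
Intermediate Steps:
J(h) = -34 + 2*h (J(h) = (-34 + h) + h = -34 + 2*h)
u(z) = -36 + z
1/(J(369) + u(-4)) = 1/((-34 + 2*369) + (-36 - 4)) = 1/((-34 + 738) - 40) = 1/(704 - 40) = 1/664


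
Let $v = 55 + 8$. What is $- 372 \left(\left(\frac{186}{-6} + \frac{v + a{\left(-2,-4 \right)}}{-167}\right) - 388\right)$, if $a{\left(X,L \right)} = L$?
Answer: $\frac{26051904}{167} \approx 1.56 \cdot 10^{5}$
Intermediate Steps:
$v = 63$
$- 372 \left(\left(\frac{186}{-6} + \frac{v + a{\left(-2,-4 \right)}}{-167}\right) - 388\right) = - 372 \left(\left(\frac{186}{-6} + \frac{63 - 4}{-167}\right) - 388\right) = - 372 \left(\left(186 \left(- \frac{1}{6}\right) + 59 \left(- \frac{1}{167}\right)\right) - 388\right) = - 372 \left(\left(-31 - \frac{59}{167}\right) - 388\right) = - 372 \left(- \frac{5236}{167} - 388\right) = \left(-372\right) \left(- \frac{70032}{167}\right) = \frac{26051904}{167}$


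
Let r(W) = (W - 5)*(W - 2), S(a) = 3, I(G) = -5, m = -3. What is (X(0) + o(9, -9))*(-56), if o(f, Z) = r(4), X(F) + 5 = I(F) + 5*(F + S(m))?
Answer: -168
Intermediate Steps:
r(W) = (-5 + W)*(-2 + W)
X(F) = 5 + 5*F (X(F) = -5 + (-5 + 5*(F + 3)) = -5 + (-5 + 5*(3 + F)) = -5 + (-5 + (15 + 5*F)) = -5 + (10 + 5*F) = 5 + 5*F)
o(f, Z) = -2 (o(f, Z) = 10 + 4**2 - 7*4 = 10 + 16 - 28 = -2)
(X(0) + o(9, -9))*(-56) = ((5 + 5*0) - 2)*(-56) = ((5 + 0) - 2)*(-56) = (5 - 2)*(-56) = 3*(-56) = -168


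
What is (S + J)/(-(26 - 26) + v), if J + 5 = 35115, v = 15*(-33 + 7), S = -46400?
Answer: 1129/39 ≈ 28.949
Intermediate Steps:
v = -390 (v = 15*(-26) = -390)
J = 35110 (J = -5 + 35115 = 35110)
(S + J)/(-(26 - 26) + v) = (-46400 + 35110)/(-(26 - 26) - 390) = -11290/(-1*0 - 390) = -11290/(0 - 390) = -11290/(-390) = -11290*(-1/390) = 1129/39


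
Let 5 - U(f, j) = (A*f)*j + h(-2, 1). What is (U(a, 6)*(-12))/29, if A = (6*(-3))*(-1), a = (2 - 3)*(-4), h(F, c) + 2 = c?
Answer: 5112/29 ≈ 176.28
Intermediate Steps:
h(F, c) = -2 + c
a = 4 (a = -1*(-4) = 4)
A = 18 (A = -18*(-1) = 18)
U(f, j) = 6 - 18*f*j (U(f, j) = 5 - ((18*f)*j + (-2 + 1)) = 5 - (18*f*j - 1) = 5 - (-1 + 18*f*j) = 5 + (1 - 18*f*j) = 6 - 18*f*j)
(U(a, 6)*(-12))/29 = ((6 - 18*4*6)*(-12))/29 = ((6 - 432)*(-12))*(1/29) = -426*(-12)*(1/29) = 5112*(1/29) = 5112/29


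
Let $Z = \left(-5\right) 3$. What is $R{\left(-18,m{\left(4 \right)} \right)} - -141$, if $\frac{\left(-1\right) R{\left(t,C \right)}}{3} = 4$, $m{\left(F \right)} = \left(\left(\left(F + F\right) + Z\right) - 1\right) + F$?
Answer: $129$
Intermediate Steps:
$Z = -15$
$m{\left(F \right)} = -16 + 3 F$ ($m{\left(F \right)} = \left(\left(\left(F + F\right) - 15\right) - 1\right) + F = \left(\left(2 F - 15\right) - 1\right) + F = \left(\left(-15 + 2 F\right) - 1\right) + F = \left(-16 + 2 F\right) + F = -16 + 3 F$)
$R{\left(t,C \right)} = -12$ ($R{\left(t,C \right)} = \left(-3\right) 4 = -12$)
$R{\left(-18,m{\left(4 \right)} \right)} - -141 = -12 - -141 = -12 + 141 = 129$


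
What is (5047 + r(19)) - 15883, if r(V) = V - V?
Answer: -10836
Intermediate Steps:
r(V) = 0
(5047 + r(19)) - 15883 = (5047 + 0) - 15883 = 5047 - 15883 = -10836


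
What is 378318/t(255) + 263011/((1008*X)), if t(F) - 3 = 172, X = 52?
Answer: 2839420459/1310400 ≈ 2166.8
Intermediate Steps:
t(F) = 175 (t(F) = 3 + 172 = 175)
378318/t(255) + 263011/((1008*X)) = 378318/175 + 263011/((1008*52)) = 378318*(1/175) + 263011/52416 = 378318/175 + 263011*(1/52416) = 378318/175 + 37573/7488 = 2839420459/1310400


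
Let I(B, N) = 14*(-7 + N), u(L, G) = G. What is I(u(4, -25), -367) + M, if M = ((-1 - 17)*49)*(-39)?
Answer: 29162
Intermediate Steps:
M = 34398 (M = -18*49*(-39) = -882*(-39) = 34398)
I(B, N) = -98 + 14*N
I(u(4, -25), -367) + M = (-98 + 14*(-367)) + 34398 = (-98 - 5138) + 34398 = -5236 + 34398 = 29162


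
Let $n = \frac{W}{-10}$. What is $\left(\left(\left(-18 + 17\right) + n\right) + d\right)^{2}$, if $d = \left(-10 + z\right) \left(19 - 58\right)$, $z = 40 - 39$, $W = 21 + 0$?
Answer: $\frac{12103441}{100} \approx 1.2103 \cdot 10^{5}$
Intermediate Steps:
$W = 21$
$z = 1$ ($z = 40 - 39 = 1$)
$n = - \frac{21}{10}$ ($n = \frac{21}{-10} = 21 \left(- \frac{1}{10}\right) = - \frac{21}{10} \approx -2.1$)
$d = 351$ ($d = \left(-10 + 1\right) \left(19 - 58\right) = \left(-9\right) \left(-39\right) = 351$)
$\left(\left(\left(-18 + 17\right) + n\right) + d\right)^{2} = \left(\left(\left(-18 + 17\right) - \frac{21}{10}\right) + 351\right)^{2} = \left(\left(-1 - \frac{21}{10}\right) + 351\right)^{2} = \left(- \frac{31}{10} + 351\right)^{2} = \left(\frac{3479}{10}\right)^{2} = \frac{12103441}{100}$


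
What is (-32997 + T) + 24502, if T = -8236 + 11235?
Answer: -5496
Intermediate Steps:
T = 2999
(-32997 + T) + 24502 = (-32997 + 2999) + 24502 = -29998 + 24502 = -5496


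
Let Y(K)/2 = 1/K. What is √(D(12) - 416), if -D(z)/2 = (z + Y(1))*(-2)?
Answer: 6*I*√10 ≈ 18.974*I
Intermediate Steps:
Y(K) = 2/K
D(z) = 8 + 4*z (D(z) = -2*(z + 2/1)*(-2) = -2*(z + 2*1)*(-2) = -2*(z + 2)*(-2) = -2*(2 + z)*(-2) = -2*(-4 - 2*z) = 8 + 4*z)
√(D(12) - 416) = √((8 + 4*12) - 416) = √((8 + 48) - 416) = √(56 - 416) = √(-360) = 6*I*√10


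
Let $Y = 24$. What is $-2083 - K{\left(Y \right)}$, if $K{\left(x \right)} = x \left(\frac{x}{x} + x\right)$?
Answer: $-2683$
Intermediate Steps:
$K{\left(x \right)} = x \left(1 + x\right)$
$-2083 - K{\left(Y \right)} = -2083 - 24 \left(1 + 24\right) = -2083 - 24 \cdot 25 = -2083 - 600 = -2683$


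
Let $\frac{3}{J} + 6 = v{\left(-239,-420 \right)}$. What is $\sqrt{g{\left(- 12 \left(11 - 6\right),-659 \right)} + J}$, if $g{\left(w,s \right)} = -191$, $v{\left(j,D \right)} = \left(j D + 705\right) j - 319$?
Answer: $\frac{i \sqrt{27871111803508130}}{12079820} \approx 13.82 i$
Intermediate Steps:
$v{\left(j,D \right)} = -319 + j \left(705 + D j\right)$ ($v{\left(j,D \right)} = \left(D j + 705\right) j - 319 = \left(705 + D j\right) j - 319 = j \left(705 + D j\right) - 319 = -319 + j \left(705 + D j\right)$)
$J = - \frac{3}{24159640}$ ($J = \frac{3}{-6 - \left(168814 + 23990820\right)} = \frac{3}{-6 - 24159634} = \frac{3}{-24159640} = 3 \left(- \frac{1}{24159640}\right) = - \frac{3}{24159640} \approx -1.2417 \cdot 10^{-7}$)
$\sqrt{g{\left(- 12 \left(11 - 6\right),-659 \right)} + J} = \sqrt{-191 - \frac{3}{24159640}} = \sqrt{- \frac{4614491243}{24159640}} = \frac{i \sqrt{27871111803508130}}{12079820}$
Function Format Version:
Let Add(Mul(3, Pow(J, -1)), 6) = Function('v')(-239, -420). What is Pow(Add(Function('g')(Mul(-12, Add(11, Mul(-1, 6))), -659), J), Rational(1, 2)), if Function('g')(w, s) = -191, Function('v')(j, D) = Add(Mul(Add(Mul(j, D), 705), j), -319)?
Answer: Mul(Rational(1, 12079820), I, Pow(27871111803508130, Rational(1, 2))) ≈ Mul(13.820, I)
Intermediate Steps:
Function('v')(j, D) = Add(-319, Mul(j, Add(705, Mul(D, j)))) (Function('v')(j, D) = Add(Mul(Add(Mul(D, j), 705), j), -319) = Add(Mul(Add(705, Mul(D, j)), j), -319) = Add(Mul(j, Add(705, Mul(D, j))), -319) = Add(-319, Mul(j, Add(705, Mul(D, j)))))
J = Rational(-3, 24159640) (J = Mul(3, Pow(Add(-6, Add(-319, Mul(705, -239), Mul(-420, Pow(-239, 2)))), -1)) = Mul(3, Pow(Add(-6, Add(-319, -168495, Mul(-420, 57121))), -1)) = Mul(3, Pow(Add(-6, Add(-319, -168495, -23990820)), -1)) = Mul(3, Pow(Add(-6, -24159634), -1)) = Mul(3, Pow(-24159640, -1)) = Mul(3, Rational(-1, 24159640)) = Rational(-3, 24159640) ≈ -1.2417e-7)
Pow(Add(Function('g')(Mul(-12, Add(11, Mul(-1, 6))), -659), J), Rational(1, 2)) = Pow(Add(-191, Rational(-3, 24159640)), Rational(1, 2)) = Pow(Rational(-4614491243, 24159640), Rational(1, 2)) = Mul(Rational(1, 12079820), I, Pow(27871111803508130, Rational(1, 2)))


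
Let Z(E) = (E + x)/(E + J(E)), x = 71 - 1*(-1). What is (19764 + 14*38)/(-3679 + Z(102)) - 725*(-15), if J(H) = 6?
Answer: 719483547/66193 ≈ 10869.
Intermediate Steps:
x = 72 (x = 71 + 1 = 72)
Z(E) = (72 + E)/(6 + E) (Z(E) = (E + 72)/(E + 6) = (72 + E)/(6 + E))
(19764 + 14*38)/(-3679 + Z(102)) - 725*(-15) = (19764 + 14*38)/(-3679 + (72 + 102)/(6 + 102)) - 725*(-15) = (19764 + 532)/(-3679 + 174/108) + 10875 = 20296/(-3679 + (1/108)*174) + 10875 = 20296/(-3679 + 29/18) + 10875 = 20296/(-66193/18) + 10875 = 20296*(-18/66193) + 10875 = -365328/66193 + 10875 = 719483547/66193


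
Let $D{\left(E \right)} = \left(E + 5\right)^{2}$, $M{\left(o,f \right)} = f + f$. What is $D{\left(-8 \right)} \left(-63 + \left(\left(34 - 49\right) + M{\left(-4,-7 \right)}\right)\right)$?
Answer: $-828$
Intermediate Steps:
$M{\left(o,f \right)} = 2 f$
$D{\left(E \right)} = \left(5 + E\right)^{2}$
$D{\left(-8 \right)} \left(-63 + \left(\left(34 - 49\right) + M{\left(-4,-7 \right)}\right)\right) = \left(5 - 8\right)^{2} \left(-63 + \left(\left(34 - 49\right) + 2 \left(-7\right)\right)\right) = \left(-3\right)^{2} \left(-63 - 29\right) = 9 \left(-63 - 29\right) = 9 \left(-92\right) = -828$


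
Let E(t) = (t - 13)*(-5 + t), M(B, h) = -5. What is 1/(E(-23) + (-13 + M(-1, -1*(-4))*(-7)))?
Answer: 1/1030 ≈ 0.00097087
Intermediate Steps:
E(t) = (-13 + t)*(-5 + t)
1/(E(-23) + (-13 + M(-1, -1*(-4))*(-7))) = 1/((65 + (-23)² - 18*(-23)) + (-13 - 5*(-7))) = 1/((65 + 529 + 414) + (-13 + 35)) = 1/(1008 + 22) = 1/1030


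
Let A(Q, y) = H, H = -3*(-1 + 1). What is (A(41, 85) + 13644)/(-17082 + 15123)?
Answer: -4548/653 ≈ -6.9648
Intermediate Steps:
H = 0 (H = -3*0 = 0)
A(Q, y) = 0
(A(41, 85) + 13644)/(-17082 + 15123) = (0 + 13644)/(-17082 + 15123) = 13644/(-1959) = 13644*(-1/1959) = -4548/653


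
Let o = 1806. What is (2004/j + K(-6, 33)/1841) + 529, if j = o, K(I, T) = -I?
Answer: 41965327/79163 ≈ 530.11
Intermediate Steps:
j = 1806
(2004/j + K(-6, 33)/1841) + 529 = (2004/1806 - 1*(-6)/1841) + 529 = (2004*(1/1806) + 6*(1/1841)) + 529 = (334/301 + 6/1841) + 529 = 88100/79163 + 529 = 41965327/79163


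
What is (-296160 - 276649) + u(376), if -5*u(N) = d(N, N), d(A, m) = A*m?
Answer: -3005421/5 ≈ -6.0108e+5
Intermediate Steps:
u(N) = -N²/5 (u(N) = -N*N/5 = -N²/5)
(-296160 - 276649) + u(376) = (-296160 - 276649) - ⅕*376² = -572809 - ⅕*141376 = -572809 - 141376/5 = -3005421/5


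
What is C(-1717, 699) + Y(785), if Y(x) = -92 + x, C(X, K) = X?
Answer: -1024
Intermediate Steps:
C(-1717, 699) + Y(785) = -1717 + (-92 + 785) = -1717 + 693 = -1024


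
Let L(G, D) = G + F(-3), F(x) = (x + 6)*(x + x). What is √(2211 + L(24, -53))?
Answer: √2217 ≈ 47.085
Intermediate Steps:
F(x) = 2*x*(6 + x) (F(x) = (6 + x)*(2*x) = 2*x*(6 + x))
L(G, D) = -18 + G (L(G, D) = G + 2*(-3)*(6 - 3) = G + 2*(-3)*3 = G - 18 = -18 + G)
√(2211 + L(24, -53)) = √(2211 + (-18 + 24)) = √(2211 + 6) = √2217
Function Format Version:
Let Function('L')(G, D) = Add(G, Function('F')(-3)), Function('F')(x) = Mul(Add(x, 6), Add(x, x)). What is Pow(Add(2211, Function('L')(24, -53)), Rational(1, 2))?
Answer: Pow(2217, Rational(1, 2)) ≈ 47.085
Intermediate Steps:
Function('F')(x) = Mul(2, x, Add(6, x)) (Function('F')(x) = Mul(Add(6, x), Mul(2, x)) = Mul(2, x, Add(6, x)))
Function('L')(G, D) = Add(-18, G) (Function('L')(G, D) = Add(G, Mul(2, -3, Add(6, -3))) = Add(G, Mul(2, -3, 3)) = Add(G, -18) = Add(-18, G))
Pow(Add(2211, Function('L')(24, -53)), Rational(1, 2)) = Pow(Add(2211, Add(-18, 24)), Rational(1, 2)) = Pow(Add(2211, 6), Rational(1, 2)) = Pow(2217, Rational(1, 2))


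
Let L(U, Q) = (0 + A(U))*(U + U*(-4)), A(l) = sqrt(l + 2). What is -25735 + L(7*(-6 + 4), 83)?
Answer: -25735 + 84*I*sqrt(3) ≈ -25735.0 + 145.49*I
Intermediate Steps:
A(l) = sqrt(2 + l)
L(U, Q) = -3*U*sqrt(2 + U) (L(U, Q) = (0 + sqrt(2 + U))*(U + U*(-4)) = sqrt(2 + U)*(U - 4*U) = sqrt(2 + U)*(-3*U) = -3*U*sqrt(2 + U))
-25735 + L(7*(-6 + 4), 83) = -25735 - 3*7*(-6 + 4)*sqrt(2 + 7*(-6 + 4)) = -25735 - 3*7*(-2)*sqrt(2 + 7*(-2)) = -25735 - 3*(-14)*sqrt(2 - 14) = -25735 - 3*(-14)*sqrt(-12) = -25735 - 3*(-14)*2*I*sqrt(3) = -25735 + 84*I*sqrt(3)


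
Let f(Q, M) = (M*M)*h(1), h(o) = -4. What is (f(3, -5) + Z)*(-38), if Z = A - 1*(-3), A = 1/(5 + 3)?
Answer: 14725/4 ≈ 3681.3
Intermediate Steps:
A = ⅛ (A = 1/8 = ⅛ ≈ 0.12500)
f(Q, M) = -4*M² (f(Q, M) = (M*M)*(-4) = M²*(-4) = -4*M²)
Z = 25/8 (Z = ⅛ - 1*(-3) = ⅛ + 3 = 25/8 ≈ 3.1250)
(f(3, -5) + Z)*(-38) = (-4*(-5)² + 25/8)*(-38) = (-4*25 + 25/8)*(-38) = (-100 + 25/8)*(-38) = -775/8*(-38) = 14725/4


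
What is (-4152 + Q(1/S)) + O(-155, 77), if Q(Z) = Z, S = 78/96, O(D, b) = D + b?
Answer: -54974/13 ≈ -4228.8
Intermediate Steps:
S = 13/16 (S = 78*(1/96) = 13/16 ≈ 0.81250)
(-4152 + Q(1/S)) + O(-155, 77) = (-4152 + 1/(13/16)) + (-155 + 77) = (-4152 + 16/13) - 78 = -53960/13 - 78 = -54974/13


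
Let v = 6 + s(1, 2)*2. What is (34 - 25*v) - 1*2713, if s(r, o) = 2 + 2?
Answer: -3029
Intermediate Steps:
s(r, o) = 4
v = 14 (v = 6 + 4*2 = 6 + 8 = 14)
(34 - 25*v) - 1*2713 = (34 - 25*14) - 1*2713 = (34 - 350) - 2713 = -316 - 2713 = -3029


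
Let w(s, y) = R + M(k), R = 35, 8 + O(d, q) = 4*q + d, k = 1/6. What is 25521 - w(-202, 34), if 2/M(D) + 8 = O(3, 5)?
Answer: 178400/7 ≈ 25486.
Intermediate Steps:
k = ⅙ ≈ 0.16667
O(d, q) = -8 + d + 4*q (O(d, q) = -8 + (4*q + d) = -8 + (d + 4*q) = -8 + d + 4*q)
M(D) = 2/7 (M(D) = 2/(-8 + (-8 + 3 + 4*5)) = 2/(-8 + (-8 + 3 + 20)) = 2/(-8 + 15) = 2/7)
w(s, y) = 247/7 (w(s, y) = 35 + 2/7 = 247/7)
25521 - w(-202, 34) = 25521 - 1*247/7 = 25521 - 247/7 = 178400/7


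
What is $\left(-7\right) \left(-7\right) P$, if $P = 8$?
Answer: $392$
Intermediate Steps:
$\left(-7\right) \left(-7\right) P = \left(-7\right) \left(-7\right) 8 = 49 \cdot 8 = 392$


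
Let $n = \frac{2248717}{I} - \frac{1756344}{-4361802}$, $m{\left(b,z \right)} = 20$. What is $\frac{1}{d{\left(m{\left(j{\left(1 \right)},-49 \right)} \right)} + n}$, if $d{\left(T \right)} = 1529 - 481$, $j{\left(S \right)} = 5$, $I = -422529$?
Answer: $\frac{307164639543}{320397483568721} \approx 0.0009587$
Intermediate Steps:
$n = - \frac{1511058672343}{307164639543}$ ($n = \frac{2248717}{-422529} - \frac{1756344}{-4361802} = 2248717 \left(- \frac{1}{422529}\right) - - \frac{292724}{726967} = - \frac{2248717}{422529} + \frac{292724}{726967} = - \frac{1511058672343}{307164639543} \approx -4.9194$)
$d{\left(T \right)} = 1048$
$\frac{1}{d{\left(m{\left(j{\left(1 \right)},-49 \right)} \right)} + n} = \frac{1}{1048 - \frac{1511058672343}{307164639543}} = \frac{1}{\frac{320397483568721}{307164639543}} = \frac{307164639543}{320397483568721}$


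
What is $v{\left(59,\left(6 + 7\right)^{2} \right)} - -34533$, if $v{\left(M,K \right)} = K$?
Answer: $34702$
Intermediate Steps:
$v{\left(59,\left(6 + 7\right)^{2} \right)} - -34533 = \left(6 + 7\right)^{2} - -34533 = 13^{2} + 34533 = 169 + 34533 = 34702$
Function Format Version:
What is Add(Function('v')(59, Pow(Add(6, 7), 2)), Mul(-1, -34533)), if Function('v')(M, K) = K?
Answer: 34702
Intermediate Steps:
Add(Function('v')(59, Pow(Add(6, 7), 2)), Mul(-1, -34533)) = Add(Pow(Add(6, 7), 2), Mul(-1, -34533)) = Add(Pow(13, 2), 34533) = Add(169, 34533) = 34702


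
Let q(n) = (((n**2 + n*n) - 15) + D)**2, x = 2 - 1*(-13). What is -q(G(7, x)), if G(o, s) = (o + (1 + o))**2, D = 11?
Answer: -10250752516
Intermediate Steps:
x = 15 (x = 2 + 13 = 15)
G(o, s) = (1 + 2*o)**2
q(n) = (-4 + 2*n**2)**2 (q(n) = (((n**2 + n*n) - 15) + 11)**2 = (((n**2 + n**2) - 15) + 11)**2 = ((2*n**2 - 15) + 11)**2 = ((-15 + 2*n**2) + 11)**2 = (-4 + 2*n**2)**2)
-q(G(7, x)) = -4*(-2 + ((1 + 2*7)**2)**2)**2 = -4*(-2 + ((1 + 14)**2)**2)**2 = -4*(-2 + (15**2)**2)**2 = -4*(-2 + 225**2)**2 = -4*(-2 + 50625)**2 = -4*50623**2 = -4*2562688129 = -1*10250752516 = -10250752516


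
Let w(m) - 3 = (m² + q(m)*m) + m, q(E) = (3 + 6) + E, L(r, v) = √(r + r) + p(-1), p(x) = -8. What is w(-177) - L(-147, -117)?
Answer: 60899 - 7*I*√6 ≈ 60899.0 - 17.146*I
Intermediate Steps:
L(r, v) = -8 + √2*√r (L(r, v) = √(r + r) - 8 = √(2*r) - 8 = √2*√r - 8 = -8 + √2*√r)
q(E) = 9 + E
w(m) = 3 + m + m² + m*(9 + m) (w(m) = 3 + ((m² + (9 + m)*m) + m) = 3 + ((m² + m*(9 + m)) + m) = 3 + (m + m² + m*(9 + m)) = 3 + m + m² + m*(9 + m))
w(-177) - L(-147, -117) = (3 + 2*(-177)² + 10*(-177)) - (-8 + √2*√(-147)) = (3 + 2*31329 - 1770) - (-8 + √2*(7*I*√3)) = (3 + 62658 - 1770) - (-8 + 7*I*√6) = 60891 + (8 - 7*I*√6) = 60899 - 7*I*√6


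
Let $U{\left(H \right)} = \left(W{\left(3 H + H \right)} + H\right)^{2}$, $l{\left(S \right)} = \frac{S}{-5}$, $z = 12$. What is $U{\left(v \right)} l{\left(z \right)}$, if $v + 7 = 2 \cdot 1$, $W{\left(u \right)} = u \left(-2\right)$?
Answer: $-2940$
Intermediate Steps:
$W{\left(u \right)} = - 2 u$
$l{\left(S \right)} = - \frac{S}{5}$ ($l{\left(S \right)} = S \left(- \frac{1}{5}\right) = - \frac{S}{5}$)
$v = -5$ ($v = -7 + 2 \cdot 1 = -7 + 2 = -5$)
$U{\left(H \right)} = 49 H^{2}$ ($U{\left(H \right)} = \left(- 2 \left(3 H + H\right) + H\right)^{2} = \left(- 2 \cdot 4 H + H\right)^{2} = \left(- 8 H + H\right)^{2} = \left(- 7 H\right)^{2} = 49 H^{2}$)
$U{\left(v \right)} l{\left(z \right)} = 49 \left(-5\right)^{2} \left(\left(- \frac{1}{5}\right) 12\right) = 49 \cdot 25 \left(- \frac{12}{5}\right) = 1225 \left(- \frac{12}{5}\right) = -2940$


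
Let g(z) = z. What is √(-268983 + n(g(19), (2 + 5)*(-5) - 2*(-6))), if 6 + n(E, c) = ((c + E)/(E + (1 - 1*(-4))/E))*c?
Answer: I*√9008012679/183 ≈ 518.64*I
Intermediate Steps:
n(E, c) = -6 + c*(E + c)/(E + 5/E) (n(E, c) = -6 + ((c + E)/(E + (1 - 1*(-4))/E))*c = -6 + ((E + c)/(E + (1 + 4)/E))*c = -6 + ((E + c)/(E + 5/E))*c = -6 + c*(E + c)/(E + 5/E))
√(-268983 + n(g(19), (2 + 5)*(-5) - 2*(-6))) = √(-268983 + (-30 - 6*19² + 19*((2 + 5)*(-5) - 2*(-6))² + ((2 + 5)*(-5) - 2*(-6))*19²)/(5 + 19²)) = √(-268983 + (-30 - 6*361 + 19*(7*(-5) + 12)² + (7*(-5) + 12)*361)/(5 + 361)) = √(-268983 + (-30 - 2166 + 19*(-35 + 12)² + (-35 + 12)*361)/366) = √(-268983 + (-30 - 2166 + 19*(-23)² - 23*361)/366) = √(-268983 + (-30 - 2166 + 19*529 - 8303)/366) = √(-268983 + (-30 - 2166 + 10051 - 8303)/366) = √(-268983 + (1/366)*(-448)) = √(-268983 - 224/183) = √(-49224113/183) = I*√9008012679/183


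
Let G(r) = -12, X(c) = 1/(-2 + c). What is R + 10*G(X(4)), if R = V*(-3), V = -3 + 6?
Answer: -129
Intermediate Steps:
V = 3
R = -9 (R = 3*(-3) = -9)
R + 10*G(X(4)) = -9 + 10*(-12) = -9 - 120 = -129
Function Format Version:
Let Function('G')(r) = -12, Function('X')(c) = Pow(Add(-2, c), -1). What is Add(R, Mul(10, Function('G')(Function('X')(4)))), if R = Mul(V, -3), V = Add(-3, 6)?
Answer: -129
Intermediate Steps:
V = 3
R = -9 (R = Mul(3, -3) = -9)
Add(R, Mul(10, Function('G')(Function('X')(4)))) = Add(-9, Mul(10, -12)) = Add(-9, -120) = -129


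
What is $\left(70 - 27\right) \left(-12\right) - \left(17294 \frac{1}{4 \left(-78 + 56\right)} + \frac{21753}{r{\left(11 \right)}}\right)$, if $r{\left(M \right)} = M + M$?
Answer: $- \frac{5233}{4} \approx -1308.3$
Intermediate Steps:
$r{\left(M \right)} = 2 M$
$\left(70 - 27\right) \left(-12\right) - \left(17294 \frac{1}{4 \left(-78 + 56\right)} + \frac{21753}{r{\left(11 \right)}}\right) = \left(70 - 27\right) \left(-12\right) - \left(\frac{21753}{22} + 17294 \frac{1}{4 \left(-78 + 56\right)}\right) = 43 \left(-12\right) - \left(- \frac{8647}{44} + \frac{21753}{22}\right) = -516 - \left(\frac{21753}{22} + \frac{17294}{-88}\right) = -516 - \frac{3169}{4} = - \frac{5233}{4}$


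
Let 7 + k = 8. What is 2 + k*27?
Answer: 29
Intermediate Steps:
k = 1 (k = -7 + 8 = 1)
2 + k*27 = 2 + 1*27 = 2 + 27 = 29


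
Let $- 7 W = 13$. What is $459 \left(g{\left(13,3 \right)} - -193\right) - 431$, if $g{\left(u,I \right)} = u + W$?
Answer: $\frac{652894}{7} \approx 93271.0$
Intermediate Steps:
$W = - \frac{13}{7}$ ($W = \left(- \frac{1}{7}\right) 13 = - \frac{13}{7} \approx -1.8571$)
$g{\left(u,I \right)} = - \frac{13}{7} + u$ ($g{\left(u,I \right)} = u - \frac{13}{7} = - \frac{13}{7} + u$)
$459 \left(g{\left(13,3 \right)} - -193\right) - 431 = 459 \left(\left(- \frac{13}{7} + 13\right) - -193\right) - 431 = 459 \left(\frac{78}{7} + 193\right) - 431 = 459 \cdot \frac{1429}{7} - 431 = \frac{655911}{7} - 431 = \frac{652894}{7}$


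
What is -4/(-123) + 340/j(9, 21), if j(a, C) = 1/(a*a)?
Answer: 3387424/123 ≈ 27540.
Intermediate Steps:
j(a, C) = a**(-2) (j(a, C) = 1/(a**2) = a**(-2))
-4/(-123) + 340/j(9, 21) = -4/(-123) + 340/(9**(-2)) = -4*(-1/123) + 340/(1/81) = 4/123 + 340*81 = 4/123 + 27540 = 3387424/123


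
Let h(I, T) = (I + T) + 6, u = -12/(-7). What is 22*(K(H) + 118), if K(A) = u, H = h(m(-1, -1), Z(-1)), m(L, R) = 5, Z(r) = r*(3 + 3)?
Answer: 18436/7 ≈ 2633.7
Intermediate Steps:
Z(r) = 6*r (Z(r) = r*6 = 6*r)
u = 12/7 (u = -12*(-⅐) = 12/7 ≈ 1.7143)
h(I, T) = 6 + I + T
H = 5 (H = 6 + 5 + 6*(-1) = 6 + 5 - 6 = 5)
K(A) = 12/7
22*(K(H) + 118) = 22*(12/7 + 118) = 22*(838/7) = 18436/7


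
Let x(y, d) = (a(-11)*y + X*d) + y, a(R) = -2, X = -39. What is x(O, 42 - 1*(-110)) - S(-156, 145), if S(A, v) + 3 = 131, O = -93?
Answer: -5963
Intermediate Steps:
S(A, v) = 128 (S(A, v) = -3 + 131 = 128)
x(y, d) = -y - 39*d (x(y, d) = (-2*y - 39*d) + y = (-39*d - 2*y) + y = -y - 39*d)
x(O, 42 - 1*(-110)) - S(-156, 145) = (-1*(-93) - 39*(42 - 1*(-110))) - 1*128 = (93 - 39*(42 + 110)) - 128 = (93 - 39*152) - 128 = (93 - 5928) - 128 = -5835 - 128 = -5963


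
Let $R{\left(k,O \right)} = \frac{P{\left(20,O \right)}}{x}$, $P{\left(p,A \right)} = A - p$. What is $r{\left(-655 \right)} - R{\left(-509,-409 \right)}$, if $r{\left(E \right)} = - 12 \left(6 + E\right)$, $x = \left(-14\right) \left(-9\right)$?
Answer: $\frac{327239}{42} \approx 7791.4$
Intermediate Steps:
$x = 126$
$r{\left(E \right)} = -72 - 12 E$
$R{\left(k,O \right)} = - \frac{10}{63} + \frac{O}{126}$ ($R{\left(k,O \right)} = \frac{O - 20}{126} = \left(O - 20\right) \frac{1}{126} = \left(-20 + O\right) \frac{1}{126} = - \frac{10}{63} + \frac{O}{126}$)
$r{\left(-655 \right)} - R{\left(-509,-409 \right)} = \left(-72 - -7860\right) - \left(- \frac{10}{63} + \frac{1}{126} \left(-409\right)\right) = \left(-72 + 7860\right) - \left(- \frac{10}{63} - \frac{409}{126}\right) = 7788 - - \frac{143}{42} = 7788 + \frac{143}{42} = \frac{327239}{42}$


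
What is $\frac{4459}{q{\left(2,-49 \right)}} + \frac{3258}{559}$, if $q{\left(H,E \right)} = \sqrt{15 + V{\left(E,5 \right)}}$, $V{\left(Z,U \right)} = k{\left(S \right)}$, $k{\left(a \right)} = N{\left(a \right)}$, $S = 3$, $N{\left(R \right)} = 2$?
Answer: $\frac{3258}{559} + \frac{4459 \sqrt{17}}{17} \approx 1087.3$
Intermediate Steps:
$k{\left(a \right)} = 2$
$V{\left(Z,U \right)} = 2$
$q{\left(H,E \right)} = \sqrt{17}$ ($q{\left(H,E \right)} = \sqrt{15 + 2} = \sqrt{17}$)
$\frac{4459}{q{\left(2,-49 \right)}} + \frac{3258}{559} = \frac{4459}{\sqrt{17}} + \frac{3258}{559} = 4459 \frac{\sqrt{17}}{17} + 3258 \cdot \frac{1}{559} = \frac{4459 \sqrt{17}}{17} + \frac{3258}{559} = \frac{3258}{559} + \frac{4459 \sqrt{17}}{17}$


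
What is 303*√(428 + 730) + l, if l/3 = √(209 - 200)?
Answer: 9 + 303*√1158 ≈ 10320.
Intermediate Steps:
l = 9 (l = 3*√(209 - 200) = 3*√9 = 3*3 = 9)
303*√(428 + 730) + l = 303*√(428 + 730) + 9 = 303*√1158 + 9 = 9 + 303*√1158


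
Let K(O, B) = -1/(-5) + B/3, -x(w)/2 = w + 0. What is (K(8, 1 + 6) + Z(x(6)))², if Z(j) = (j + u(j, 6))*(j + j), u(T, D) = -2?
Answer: 25786084/225 ≈ 1.1460e+5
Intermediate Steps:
x(w) = -2*w (x(w) = -2*(w + 0) = -2*w)
Z(j) = 2*j*(-2 + j) (Z(j) = (j - 2)*(j + j) = (-2 + j)*(2*j) = 2*j*(-2 + j))
K(O, B) = ⅕ + B/3 (K(O, B) = -1*(-⅕) + B*(⅓) = ⅕ + B/3)
(K(8, 1 + 6) + Z(x(6)))² = ((⅕ + (1 + 6)/3) + 2*(-2*6)*(-2 - 2*6))² = ((⅕ + (⅓)*7) + 2*(-12)*(-2 - 12))² = ((⅕ + 7/3) + 2*(-12)*(-14))² = (38/15 + 336)² = (5078/15)² = 25786084/225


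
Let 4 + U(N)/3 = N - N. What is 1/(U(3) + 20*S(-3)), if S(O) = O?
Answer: -1/72 ≈ -0.013889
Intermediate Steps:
U(N) = -12 (U(N) = -12 + 3*(N - N) = -12 + 3*0 = -12 + 0 = -12)
1/(U(3) + 20*S(-3)) = 1/(-12 + 20*(-3)) = 1/(-12 - 60) = 1/(-72) = -1/72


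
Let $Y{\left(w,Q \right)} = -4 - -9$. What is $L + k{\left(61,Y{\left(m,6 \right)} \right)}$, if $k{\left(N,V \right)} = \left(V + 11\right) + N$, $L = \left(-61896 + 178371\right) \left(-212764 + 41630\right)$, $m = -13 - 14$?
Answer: $-19932832573$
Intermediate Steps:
$m = -27$ ($m = -13 - 14 = -27$)
$Y{\left(w,Q \right)} = 5$ ($Y{\left(w,Q \right)} = -4 + 9 = 5$)
$L = -19932832650$ ($L = 116475 \left(-171134\right) = -19932832650$)
$k{\left(N,V \right)} = 11 + N + V$ ($k{\left(N,V \right)} = \left(11 + V\right) + N = 11 + N + V$)
$L + k{\left(61,Y{\left(m,6 \right)} \right)} = -19932832650 + \left(11 + 61 + 5\right) = -19932832650 + 77 = -19932832573$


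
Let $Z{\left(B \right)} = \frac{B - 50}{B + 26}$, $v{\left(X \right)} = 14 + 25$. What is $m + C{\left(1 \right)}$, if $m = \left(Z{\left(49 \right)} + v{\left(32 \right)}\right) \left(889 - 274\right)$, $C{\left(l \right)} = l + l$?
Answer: $\frac{119894}{5} \approx 23979.0$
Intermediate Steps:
$v{\left(X \right)} = 39$
$C{\left(l \right)} = 2 l$
$Z{\left(B \right)} = \frac{-50 + B}{26 + B}$
$m = \frac{119884}{5}$ ($m = \left(\frac{-50 + 49}{26 + 49} + 39\right) \left(889 - 274\right) = \left(\frac{1}{75} \left(-1\right) + 39\right) 615 = \left(- \frac{1}{75} + 39\right) 615 = \frac{2924}{75} \cdot 615 = \frac{119884}{5} \approx 23977.0$)
$m + C{\left(1 \right)} = \frac{119884}{5} + 2 \cdot 1 = \frac{119884}{5} + 2 = \frac{119894}{5}$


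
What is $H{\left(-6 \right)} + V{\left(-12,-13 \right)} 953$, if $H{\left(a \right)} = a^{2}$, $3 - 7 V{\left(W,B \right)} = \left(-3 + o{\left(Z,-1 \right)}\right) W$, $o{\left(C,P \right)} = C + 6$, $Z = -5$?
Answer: $-2823$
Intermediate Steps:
$o{\left(C,P \right)} = 6 + C$
$V{\left(W,B \right)} = \frac{3}{7} + \frac{2 W}{7}$ ($V{\left(W,B \right)} = \frac{3}{7} - \frac{\left(-3 + \left(6 - 5\right)\right) W}{7} = \frac{3}{7} - \frac{\left(-3 + 1\right) W}{7} = \frac{3}{7} - \frac{\left(-2\right) W}{7} = \frac{3}{7} + \frac{2 W}{7}$)
$H{\left(-6 \right)} + V{\left(-12,-13 \right)} 953 = \left(-6\right)^{2} + \left(\frac{3}{7} + \frac{2}{7} \left(-12\right)\right) 953 = 36 + \left(\frac{3}{7} - \frac{24}{7}\right) 953 = 36 - 2859 = -2823$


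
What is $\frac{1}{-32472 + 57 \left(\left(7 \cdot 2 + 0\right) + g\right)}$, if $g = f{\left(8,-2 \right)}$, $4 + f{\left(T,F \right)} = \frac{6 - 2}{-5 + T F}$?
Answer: $- \frac{7}{223390} \approx -3.1335 \cdot 10^{-5}$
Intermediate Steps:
$f{\left(T,F \right)} = -4 + \frac{4}{-5 + F T}$ ($f{\left(T,F \right)} = -4 + \frac{6 - 2}{-5 + T F} = -4 + \frac{4}{-5 + F T}$)
$g = - \frac{88}{21}$ ($g = \frac{4 \left(6 - \left(-2\right) 8\right)}{-5 - 16} = \frac{4 \left(6 + 16\right)}{-5 - 16} = 4 \frac{1}{-21} \cdot 22 = 4 \left(- \frac{1}{21}\right) 22 = - \frac{88}{21} \approx -4.1905$)
$\frac{1}{-32472 + 57 \left(\left(7 \cdot 2 + 0\right) + g\right)} = \frac{1}{-32472 + 57 \left(\left(7 \cdot 2 + 0\right) - \frac{88}{21}\right)} = \frac{1}{-32472 + 57 \left(\left(14 + 0\right) - \frac{88}{21}\right)} = \frac{1}{-32472 + 57 \left(14 - \frac{88}{21}\right)} = \frac{1}{-32472 + 57 \cdot \frac{206}{21}} = \frac{1}{-32472 + \frac{3914}{7}} = \frac{1}{- \frac{223390}{7}} = - \frac{7}{223390}$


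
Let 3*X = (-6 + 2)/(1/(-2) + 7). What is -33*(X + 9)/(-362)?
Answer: 3773/4706 ≈ 0.80174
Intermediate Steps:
X = -8/39 (X = ((-6 + 2)/(1/(-2) + 7))/3 = (-4/(-1/2 + 7))/3 = (-4/13/2)/3 = (-4*2/13)/3 = (1/3)*(-8/13) = -8/39 ≈ -0.20513)
-33*(X + 9)/(-362) = -33*(-8/39 + 9)/(-362) = -33*343/39*(-1/362) = -3773/13*(-1/362) = 3773/4706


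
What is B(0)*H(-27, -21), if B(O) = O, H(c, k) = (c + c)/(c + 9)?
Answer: 0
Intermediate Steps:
H(c, k) = 2*c/(9 + c) (H(c, k) = (2*c)/(9 + c) = 2*c/(9 + c))
B(0)*H(-27, -21) = 0*(2*(-27)/(9 - 27)) = 0*(2*(-27)/(-18)) = 0*(2*(-27)*(-1/18)) = 0*3 = 0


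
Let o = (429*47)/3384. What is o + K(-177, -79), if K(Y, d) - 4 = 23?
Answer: 791/24 ≈ 32.958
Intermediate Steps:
K(Y, d) = 27 (K(Y, d) = 4 + 23 = 27)
o = 143/24 (o = 20163*(1/3384) = 143/24 ≈ 5.9583)
o + K(-177, -79) = 143/24 + 27 = 791/24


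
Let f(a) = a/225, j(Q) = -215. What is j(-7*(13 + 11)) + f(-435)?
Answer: -3254/15 ≈ -216.93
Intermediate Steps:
f(a) = a/225 (f(a) = a*(1/225) = a/225)
j(-7*(13 + 11)) + f(-435) = -215 + (1/225)*(-435) = -215 - 29/15 = -3254/15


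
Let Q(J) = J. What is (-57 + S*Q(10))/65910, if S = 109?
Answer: 1033/65910 ≈ 0.015673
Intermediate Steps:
(-57 + S*Q(10))/65910 = (-57 + 109*10)/65910 = (-57 + 1090)*(1/65910) = 1033*(1/65910) = 1033/65910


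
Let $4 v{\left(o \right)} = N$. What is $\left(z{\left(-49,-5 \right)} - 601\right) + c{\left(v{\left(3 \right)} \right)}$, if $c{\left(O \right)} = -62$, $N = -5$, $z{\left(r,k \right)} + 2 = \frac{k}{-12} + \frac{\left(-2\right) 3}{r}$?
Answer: $- \frac{390703}{588} \approx -664.46$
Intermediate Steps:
$z{\left(r,k \right)} = -2 - \frac{6}{r} - \frac{k}{12}$ ($z{\left(r,k \right)} = -2 + \left(\frac{k}{-12} + \frac{\left(-2\right) 3}{r}\right) = -2 + \left(k \left(- \frac{1}{12}\right) - \frac{6}{r}\right) = -2 - \left(\frac{6}{r} + \frac{k}{12}\right) = -2 - \frac{6}{r} - \frac{k}{12}$)
$v{\left(o \right)} = - \frac{5}{4}$ ($v{\left(o \right)} = \frac{1}{4} \left(-5\right) = - \frac{5}{4}$)
$\left(z{\left(-49,-5 \right)} - 601\right) + c{\left(v{\left(3 \right)} \right)} = \left(\left(-2 - \frac{6}{-49} - - \frac{5}{12}\right) - 601\right) - 62 = \left(\left(-2 - - \frac{6}{49} + \frac{5}{12}\right) - 601\right) - 62 = \left(\left(-2 + \frac{6}{49} + \frac{5}{12}\right) - 601\right) - 62 = \left(- \frac{859}{588} - 601\right) - 62 = - \frac{354247}{588} - 62 = - \frac{390703}{588}$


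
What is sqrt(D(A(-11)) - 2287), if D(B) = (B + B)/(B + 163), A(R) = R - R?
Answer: I*sqrt(2287) ≈ 47.823*I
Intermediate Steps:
A(R) = 0
D(B) = 2*B/(163 + B) (D(B) = (2*B)/(163 + B) = 2*B/(163 + B))
sqrt(D(A(-11)) - 2287) = sqrt(2*0/(163 + 0) - 2287) = sqrt(2*0/163 - 2287) = sqrt(2*0*(1/163) - 2287) = sqrt(0 - 2287) = sqrt(-2287) = I*sqrt(2287)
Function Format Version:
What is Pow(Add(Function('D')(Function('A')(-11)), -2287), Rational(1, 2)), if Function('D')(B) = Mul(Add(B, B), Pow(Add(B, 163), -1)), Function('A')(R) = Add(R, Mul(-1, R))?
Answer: Mul(I, Pow(2287, Rational(1, 2))) ≈ Mul(47.823, I)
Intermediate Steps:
Function('A')(R) = 0
Function('D')(B) = Mul(2, B, Pow(Add(163, B), -1)) (Function('D')(B) = Mul(Mul(2, B), Pow(Add(163, B), -1)) = Mul(2, B, Pow(Add(163, B), -1)))
Pow(Add(Function('D')(Function('A')(-11)), -2287), Rational(1, 2)) = Pow(Add(Mul(2, 0, Pow(Add(163, 0), -1)), -2287), Rational(1, 2)) = Pow(Add(Mul(2, 0, Pow(163, -1)), -2287), Rational(1, 2)) = Pow(Add(Mul(2, 0, Rational(1, 163)), -2287), Rational(1, 2)) = Pow(Add(0, -2287), Rational(1, 2)) = Pow(-2287, Rational(1, 2)) = Mul(I, Pow(2287, Rational(1, 2)))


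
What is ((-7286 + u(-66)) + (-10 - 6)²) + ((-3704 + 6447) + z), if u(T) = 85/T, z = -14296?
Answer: -1226563/66 ≈ -18584.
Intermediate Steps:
((-7286 + u(-66)) + (-10 - 6)²) + ((-3704 + 6447) + z) = ((-7286 + 85/(-66)) + (-10 - 6)²) + ((-3704 + 6447) - 14296) = ((-7286 + 85*(-1/66)) + (-16)²) + (2743 - 14296) = ((-7286 - 85/66) + 256) - 11553 = (-480961/66 + 256) - 11553 = -464065/66 - 11553 = -1226563/66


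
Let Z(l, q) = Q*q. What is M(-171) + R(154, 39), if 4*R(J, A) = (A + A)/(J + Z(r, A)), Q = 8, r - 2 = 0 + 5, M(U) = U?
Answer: -159333/932 ≈ -170.96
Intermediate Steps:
r = 7 (r = 2 + (0 + 5) = 2 + 5 = 7)
Z(l, q) = 8*q
R(J, A) = A/(2*(J + 8*A)) (R(J, A) = ((A + A)/(J + 8*A))/4 = ((2*A)/(J + 8*A))/4 = (2*A/(J + 8*A))/4 = A/(2*(J + 8*A)))
M(-171) + R(154, 39) = -171 + (½)*39/(154 + 8*39) = -171 + (½)*39/(154 + 312) = -171 + (½)*39/466 = -171 + (½)*39*(1/466) = -171 + 39/932 = -159333/932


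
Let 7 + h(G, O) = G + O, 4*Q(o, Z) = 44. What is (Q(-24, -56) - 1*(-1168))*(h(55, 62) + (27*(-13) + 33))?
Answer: -245232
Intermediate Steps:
Q(o, Z) = 11 (Q(o, Z) = (¼)*44 = 11)
h(G, O) = -7 + G + O (h(G, O) = -7 + (G + O) = -7 + G + O)
(Q(-24, -56) - 1*(-1168))*(h(55, 62) + (27*(-13) + 33)) = (11 - 1*(-1168))*((-7 + 55 + 62) + (27*(-13) + 33)) = (11 + 1168)*(110 + (-351 + 33)) = 1179*(110 - 318) = 1179*(-208) = -245232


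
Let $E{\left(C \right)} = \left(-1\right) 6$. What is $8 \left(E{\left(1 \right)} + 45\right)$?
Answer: $312$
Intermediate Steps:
$E{\left(C \right)} = -6$
$8 \left(E{\left(1 \right)} + 45\right) = 8 \left(-6 + 45\right) = 8 \cdot 39 = 312$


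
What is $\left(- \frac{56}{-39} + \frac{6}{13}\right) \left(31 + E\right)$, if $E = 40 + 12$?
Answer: $\frac{6142}{39} \approx 157.49$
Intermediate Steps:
$E = 52$
$\left(- \frac{56}{-39} + \frac{6}{13}\right) \left(31 + E\right) = \left(- \frac{56}{-39} + \frac{6}{13}\right) \left(31 + 52\right) = \left(\left(-56\right) \left(- \frac{1}{39}\right) + 6 \cdot \frac{1}{13}\right) 83 = \left(\frac{56}{39} + \frac{6}{13}\right) 83 = \frac{74}{39} \cdot 83 = \frac{6142}{39}$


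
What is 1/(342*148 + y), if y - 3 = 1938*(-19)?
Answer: 1/13797 ≈ 7.2479e-5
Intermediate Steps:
y = -36819 (y = 3 + 1938*(-19) = 3 - 36822 = -36819)
1/(342*148 + y) = 1/(342*148 - 36819) = 1/(50616 - 36819) = 1/13797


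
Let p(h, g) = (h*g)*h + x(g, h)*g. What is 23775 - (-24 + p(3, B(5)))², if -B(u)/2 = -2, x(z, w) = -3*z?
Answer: 22479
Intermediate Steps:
B(u) = 4 (B(u) = -2*(-2) = 4)
p(h, g) = -3*g² + g*h² (p(h, g) = (h*g)*h + (-3*g)*g = (g*h)*h - 3*g² = g*h² - 3*g² = -3*g² + g*h²)
23775 - (-24 + p(3, B(5)))² = 23775 - (-24 + 4*(3² - 3*4))² = 23775 - (-24 + 4*(9 - 12))² = 23775 - (-24 + 4*(-3))² = 23775 - (-24 - 12)² = 23775 - 1*(-36)² = 23775 - 1*1296 = 23775 - 1296 = 22479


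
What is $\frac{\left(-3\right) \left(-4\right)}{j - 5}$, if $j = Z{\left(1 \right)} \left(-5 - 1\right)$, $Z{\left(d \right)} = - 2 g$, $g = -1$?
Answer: $- \frac{12}{17} \approx -0.70588$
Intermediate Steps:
$Z{\left(d \right)} = 2$ ($Z{\left(d \right)} = \left(-2\right) \left(-1\right) = 2$)
$j = -12$ ($j = 2 \left(-5 - 1\right) = 2 \left(-6\right) = -12$)
$\frac{\left(-3\right) \left(-4\right)}{j - 5} = \frac{\left(-3\right) \left(-4\right)}{-12 - 5} = \frac{12}{-17} = 12 \left(- \frac{1}{17}\right) = - \frac{12}{17}$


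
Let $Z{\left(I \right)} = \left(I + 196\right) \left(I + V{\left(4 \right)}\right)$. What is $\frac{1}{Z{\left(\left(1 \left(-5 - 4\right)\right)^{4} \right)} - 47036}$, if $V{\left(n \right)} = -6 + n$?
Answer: $\frac{1}{44272127} \approx 2.2588 \cdot 10^{-8}$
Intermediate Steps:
$Z{\left(I \right)} = \left(-2 + I\right) \left(196 + I\right)$ ($Z{\left(I \right)} = \left(I + 196\right) \left(I + \left(-6 + 4\right)\right) = \left(196 + I\right) \left(I - 2\right) = \left(196 + I\right) \left(-2 + I\right) = \left(-2 + I\right) \left(196 + I\right)$)
$\frac{1}{Z{\left(\left(1 \left(-5 - 4\right)\right)^{4} \right)} - 47036} = \frac{1}{\left(-392 + \left(\left(1 \left(-5 - 4\right)\right)^{4}\right)^{2} + 194 \left(1 \left(-5 - 4\right)\right)^{4}\right) - 47036} = \frac{1}{\left(-392 + \left(\left(1 \left(-9\right)\right)^{4}\right)^{2} + 194 \left(1 \left(-9\right)\right)^{4}\right) - 47036} = \frac{1}{\left(-392 + \left(\left(-9\right)^{4}\right)^{2} + 194 \left(-9\right)^{4}\right) - 47036} = \frac{1}{\left(-392 + 6561^{2} + 194 \cdot 6561\right) - 47036} = \frac{1}{\left(-392 + 43046721 + 1272834\right) - 47036} = \frac{1}{44319163 - 47036} = \frac{1}{44272127}$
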